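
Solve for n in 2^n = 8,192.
8,192 = 1,024 × 8 = 2^10 × 2^3 = 2^13, so n = 13.

Answer: 13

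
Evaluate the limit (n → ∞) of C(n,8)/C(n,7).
C(n,8)/C(n,7) = (n-7)/8 → ∞ as n → ∞.
Final answer: ∞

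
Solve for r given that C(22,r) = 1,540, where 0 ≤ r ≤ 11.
C(22,r) is increasing for 0 ≤ r ≤ 11. Stepping up (C(22,r+1) = C(22,r)·(22−r)/(r+1)): C(22,1) = 22, C(22,2) = 231, C(22,3) = 1,540 ✓. So r = 3.
Final answer: 3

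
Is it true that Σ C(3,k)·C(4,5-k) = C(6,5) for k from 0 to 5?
False

Explanation: Vandermonde's identity gives C(7,5) = 21; RHS C(6,5) = 6.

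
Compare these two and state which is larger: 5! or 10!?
10!

Explanation: 5!=120, 10!=3,628,800. 10! > 5!.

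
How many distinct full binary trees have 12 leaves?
Using the Catalan number formula: C_n = C(2n, n) / (n+1)
C_11 = C(22, 11) / (11+1)
     = 705432 / 12
     = 58,786
Final answer: 58,786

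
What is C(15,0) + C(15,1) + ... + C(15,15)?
32,768
Sum of binomial coefficients = 2^15 = 32,768.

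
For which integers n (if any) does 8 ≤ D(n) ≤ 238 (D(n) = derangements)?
Using D(n) = (n−1)[D(n−1) + D(n−2)] with D(1)=0, D(2)=1: D(3)=2; D(4)=9; D(5)=44; D(6)=265. So valid n = 4, 5.
Final answer: 4, 5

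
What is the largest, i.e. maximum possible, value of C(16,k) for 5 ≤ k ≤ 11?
12,870

Reasoning: C(16,k) is maximised at the centre of the row: C(16,8) = 12,870.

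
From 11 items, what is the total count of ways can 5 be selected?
462

Explanation: C(11,5) = 11! / (5! × (11-5)!)
         = 11! / (5! × 6!)
         = 462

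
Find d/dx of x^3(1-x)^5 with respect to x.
Product rule: 3x^{2}(1-x)^{5} + x^3·(-5)(1-x)^{4}.
Final answer: 3x^2(1-x)^5 - 5x^3(1-x)^4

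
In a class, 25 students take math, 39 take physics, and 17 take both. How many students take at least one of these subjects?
47

Explanation: |A∪B| = |A|+|B|-|A∩B| = 25+39-17 = 47.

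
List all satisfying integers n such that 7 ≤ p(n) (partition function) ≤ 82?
5, 6, 7, 8, 9, 10, 11, 12

Tabulating p(n) via p(n) = p(n−1) + p(n−2) − p(n−5) − p(n−7) + …: p(4)=5; p(5)=7; p(6)=11; p(7)=15; p(8)=22; p(9)=30; p(10)=42; p(11)=56; p(12)=77; p(13)=101. So valid n = 5, 6, 7, 8, 9, 10, 11, 12.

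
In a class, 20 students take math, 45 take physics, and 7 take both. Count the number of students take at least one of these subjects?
58

Working:
|A∪B| = |A|+|B|-|A∩B| = 20+45-7 = 58.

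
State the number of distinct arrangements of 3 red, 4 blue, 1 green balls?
280
Multinomial: 8!/(3! × 4! × 1!) = 280.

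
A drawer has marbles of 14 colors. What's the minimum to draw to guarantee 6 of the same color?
71

Solution: Worst case: 5 of each = 70. One more: 71.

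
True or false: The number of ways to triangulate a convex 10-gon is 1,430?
True

Reasoning: Triangulations of a convex 10-gon are counted by the Catalan number C_8: C_8 = C(16,8)/(8+1) = 12,870/9 = 1,430.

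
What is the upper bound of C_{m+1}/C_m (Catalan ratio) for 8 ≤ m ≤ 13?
18/5

Working:
C_{m+1}/C_m = 2(2m+1)/(m+2), which increases with m. Maximum at m = 13: 2·27/15 = 18/5.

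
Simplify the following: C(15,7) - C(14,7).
3,003

C(15,7) - C(14,7) = C(14,6) = 3,003.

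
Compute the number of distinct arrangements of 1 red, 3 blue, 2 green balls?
Multinomial: 6!/(1! × 3! × 2!) = 60.
Final answer: 60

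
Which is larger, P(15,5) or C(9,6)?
P(15,5)

P(15,5)=360,360, C(9,6)=84.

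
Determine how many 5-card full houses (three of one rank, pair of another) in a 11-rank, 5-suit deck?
11,000

Solution: Triple rank: 11. Triple suits: C(5,3)=10. Pair rank: 10. Pair suits: C(5,2)=10. Total: 11,000.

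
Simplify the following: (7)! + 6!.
5,760

Explanation: (7)! + 6! = (7)·6! + 6! = (7+1)·6! = 8·6! = 5,760.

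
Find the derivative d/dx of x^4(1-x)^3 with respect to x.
Product rule: 4x^{3}(1-x)^{3} + x^4·(-3)(1-x)^{2}.
Final answer: 4x^3(1-x)^3 - 3x^4(1-x)^2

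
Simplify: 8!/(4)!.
1,680

This equals 8×7×...×5 = 1,680.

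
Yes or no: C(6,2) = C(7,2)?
No

Working:
LHS = C(6,2) = 15; RHS = C(7,2) = 21. 15 ≠ 21, so the statement does not hold.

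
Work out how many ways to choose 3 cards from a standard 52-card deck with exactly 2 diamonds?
3,042
13 diamonds and 39 non-diamonds: C(13,2) × C(39,1) = 78 × 39 = 3,042.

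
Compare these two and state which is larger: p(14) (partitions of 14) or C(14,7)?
C(14,7)

Solution: Pentagonal recurrence p(n) = p(n−1) + p(n−2) − p(n−5) − p(n−7) + …: p(14) = p(13) + p(12) − p(9) − p(7) + p(2) = 101 + 77 − 30 − 15 + 2 = 135; C(14,7) = 3,432.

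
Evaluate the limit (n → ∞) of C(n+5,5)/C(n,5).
1
Both numerator and denominator grow as n^5/5! for large n, so the ratio → 1.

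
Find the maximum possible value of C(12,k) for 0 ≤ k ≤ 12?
924
Maximum at k = 6: C(12,6) = 924.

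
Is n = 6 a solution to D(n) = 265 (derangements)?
Yes

Reasoning: D(6) = (6-1)·[D(5) + D(4)] = 5·[44 + 9] = 265, which equals 265.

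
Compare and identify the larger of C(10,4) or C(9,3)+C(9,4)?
Equal

Reasoning: By Pascal's identity: C(10,4) = C(9,3)+C(9,4) = 210. Equal.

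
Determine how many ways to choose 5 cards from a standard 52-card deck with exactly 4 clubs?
13 clubs and 39 non-clubs: C(13,4) × C(39,1) = 715 × 39 = 27,885.

Answer: 27,885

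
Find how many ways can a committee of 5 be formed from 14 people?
C(14,5) = 14! / (5! × (14-5)!)
         = 14! / (5! × 9!)
         = 2,002

Answer: 2,002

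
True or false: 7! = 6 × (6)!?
7! = 7 × 6! = 5,040, but 6 × 6! = 4,320.
Final answer: False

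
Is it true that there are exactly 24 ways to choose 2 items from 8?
False

Working:
C(8,2) = 28 ≠ 24.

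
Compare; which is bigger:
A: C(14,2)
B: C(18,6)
B
A=C(14,2)=91, B=C(18,6)=18,564.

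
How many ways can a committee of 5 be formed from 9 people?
C(9,5) = 9! / (5! × (9-5)!)
         = 9! / (5! × 4!)
         = 126

Answer: 126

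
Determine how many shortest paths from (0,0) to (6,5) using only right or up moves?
462

Explanation: Choose 6 rights from 11 moves: C(11,6) = 462.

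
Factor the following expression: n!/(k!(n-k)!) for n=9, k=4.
This is the binomial coefficient C(9,4) = 126.

Answer: C(9,4) = 126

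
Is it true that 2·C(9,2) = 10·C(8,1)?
False

Absorption identity k·C(n,k) = n·C(n-1,k-1). LHS = 2·36 = 72; RHS = 10·8 = 80.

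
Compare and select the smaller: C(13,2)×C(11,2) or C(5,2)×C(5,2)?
C(5,2)×C(5,2)
C(13,2)×C(11,2)=4,290, C(5,2)×C(5,2)=100.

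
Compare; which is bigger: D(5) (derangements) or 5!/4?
D(5)

Reasoning: D(5) = (5-1)·[D(4) + D(3)] = 4·[9 + 2] = 44; 5!/4 = 120/4 = 30.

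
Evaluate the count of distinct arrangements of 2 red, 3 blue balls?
10

Multinomial: 5!/(2! × 3!) = 10.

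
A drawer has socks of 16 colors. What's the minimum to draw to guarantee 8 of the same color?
Worst case: 7 of each = 112. One more: 113.

Answer: 113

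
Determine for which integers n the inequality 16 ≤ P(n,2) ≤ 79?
5, 6, 7, 8, 9
P(4,2)=12; P(5,2)=20; P(6,2)=30; P(7,2)=42; P(8,2)=56; P(9,2)=72; P(10,2)=90. So valid n = 5, 6, 7, 8, 9.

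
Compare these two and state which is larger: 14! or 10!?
14!
14!=87,178,291,200, 10!=3,628,800. 14! > 10!.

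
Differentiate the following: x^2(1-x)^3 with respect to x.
2x^1(1-x)^3 - 3x^2(1-x)^2

Solution: Product rule: 2x^{1}(1-x)^{3} + x^2·(-3)(1-x)^{2}.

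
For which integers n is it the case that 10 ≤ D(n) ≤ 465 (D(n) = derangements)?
Using D(n) = (n−1)[D(n−1) + D(n−2)] with D(1)=0, D(2)=1: D(4)=9; D(5)=44; D(6)=265; D(7)=1,854. So valid n = 5, 6.

Answer: 5, 6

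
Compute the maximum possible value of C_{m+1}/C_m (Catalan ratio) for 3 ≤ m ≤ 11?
46/13

Reasoning: C_{m+1}/C_m = 2(2m+1)/(m+2), which increases with m. Maximum at m = 11: 2·23/13 = 46/13.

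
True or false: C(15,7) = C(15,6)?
False

Working:
C(15,7) = 6,435 but C(15,6) = 5,005; symmetry gives C(15,7) = C(15,8), not C(15,6).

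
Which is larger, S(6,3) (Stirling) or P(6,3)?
P(6,3)
S(6,3) = 3·S(5,3) + S(5,2) = 3·25 + 15 = 90; P(6,3) = 120.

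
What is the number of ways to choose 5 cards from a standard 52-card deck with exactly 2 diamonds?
712,842

13 diamonds and 39 non-diamonds: C(13,2) × C(39,3) = 78 × 9139 = 712,842.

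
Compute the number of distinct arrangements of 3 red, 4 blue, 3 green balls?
Multinomial: 10!/(3! × 4! × 3!) = 4,200.

Answer: 4,200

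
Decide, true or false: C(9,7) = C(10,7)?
False

Solution: LHS = C(9,7) = 36; RHS = C(10,7) = 120. 36 ≠ 120, so the statement does not hold.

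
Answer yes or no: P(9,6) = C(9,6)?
No

Working:
P(9,6) = 60,480 but C(9,6) = 84; they differ by a factor of 6! = 720, so the statement does not hold.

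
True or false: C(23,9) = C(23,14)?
True

C(23,9) = C(23,23-9) by the symmetry property; both equal 817,190.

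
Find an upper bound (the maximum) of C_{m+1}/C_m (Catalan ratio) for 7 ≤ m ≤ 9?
38/11

Explanation: C_{m+1}/C_m = 2(2m+1)/(m+2), which increases with m. Maximum at m = 9: 2·19/11 = 38/11.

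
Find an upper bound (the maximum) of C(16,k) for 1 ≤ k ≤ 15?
12,870

C(16,k) is maximised at the centre of the row: C(16,8) = 12,870.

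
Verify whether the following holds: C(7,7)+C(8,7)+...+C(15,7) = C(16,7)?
Hockey stick identity gives Σ = C(16,8) = 12,870; RHS C(16,7) = 11,440.

Answer: False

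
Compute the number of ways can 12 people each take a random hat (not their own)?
176,214,841

Solution: Using D(n) = (n-1)[D(n-1) + D(n-2)]:
D(12) = (12-1) × [D(11) + D(10)]
      = 11 × [14684570 + 1334961]
      = 11 × 16019531
      = 176,214,841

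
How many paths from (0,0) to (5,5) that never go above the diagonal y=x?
Counted by the Catalan number C_5: C_5 = C(10,5)/(5+1) = 252/6 = 42.
Final answer: 42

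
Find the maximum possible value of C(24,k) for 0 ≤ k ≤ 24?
Maximum at k = 12: C(24,12) = 2,704,156.
Final answer: 2,704,156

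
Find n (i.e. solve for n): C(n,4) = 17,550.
27

Explanation: C(n,4) = n(n−1)(n−2)(n−3)/4! is increasing in n, and n(n−1)(n−2)(n−3) = 4!·17,550 = 421,200 ≈ (n−1.5)^4 gives n ≈ 27.0. Check: C(25,4) = 12,650, C(26,4) = 14,950, C(27,4) = 17,550 ✓. So n = 27.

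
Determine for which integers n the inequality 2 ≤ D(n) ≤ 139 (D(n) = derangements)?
3, 4, 5

Explanation: Using D(n) = (n−1)[D(n−1) + D(n−2)] with D(1)=0, D(2)=1: D(2)=1; D(3)=2; D(4)=9; D(5)=44; D(6)=265. So valid n = 3, 4, 5.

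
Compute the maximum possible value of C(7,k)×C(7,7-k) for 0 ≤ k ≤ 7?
1,225

Working:
C(7,k)·C(7,7-k) = C(7,k)², maximised at the centre k = 3: C(7,3)² = 1,225.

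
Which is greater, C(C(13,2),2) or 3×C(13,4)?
C(C(13,2),2)
C(C(13,2),2)=3,003, 3×C(13,4)=2,145.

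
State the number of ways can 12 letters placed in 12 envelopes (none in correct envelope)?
176,214,841

Working:
Using D(n) = (n-1)[D(n-1) + D(n-2)]:
D(12) = (12-1) × [D(11) + D(10)]
      = 11 × [14684570 + 1334961]
      = 11 × 16019531
      = 176,214,841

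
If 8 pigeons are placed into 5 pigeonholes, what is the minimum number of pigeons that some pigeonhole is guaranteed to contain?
2

Explanation: Pigeonhole: ⌈8/5⌉ = 2.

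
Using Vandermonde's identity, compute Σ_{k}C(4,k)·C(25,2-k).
406
= C(4+25,2) = C(29,2) = 406.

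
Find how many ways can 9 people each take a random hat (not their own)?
133,496

Using D(n) = (n-1)[D(n-1) + D(n-2)]:
D(9) = (9-1) × [D(8) + D(7)]
      = 8 × [14833 + 1854]
      = 8 × 16687
      = 133,496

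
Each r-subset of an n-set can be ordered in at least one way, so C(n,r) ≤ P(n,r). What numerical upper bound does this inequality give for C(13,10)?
1,037,836,800

Working:
P(13,10) = 13·12·11·10·9·8·7·6·5·4 = 1,037,836,800, so C(13,10) ≤ 1,037,836,800. (The bound is loose by a factor of 10! = 3,628,800: C(13,10) = 1,037,836,800/3,628,800 = 286.)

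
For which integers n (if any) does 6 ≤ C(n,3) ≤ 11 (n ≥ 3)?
5
C(4,3)=4; C(5,3)=10; C(6,3)=20. So valid n = 5.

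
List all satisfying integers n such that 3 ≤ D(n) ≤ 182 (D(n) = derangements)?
4, 5

Working:
Using D(n) = (n−1)[D(n−1) + D(n−2)] with D(1)=0, D(2)=1: D(3)=2; D(4)=9; D(5)=44; D(6)=265. So valid n = 4, 5.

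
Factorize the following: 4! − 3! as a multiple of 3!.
4! − 3! = 4·3! − 3! = (4 − 1)·3! = 3 × 3! = 18.

Answer: 3 × 3! = 18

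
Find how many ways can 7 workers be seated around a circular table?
Circular arrangements: (7-1)! = 720.
Final answer: 720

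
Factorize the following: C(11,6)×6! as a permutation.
C(11,6)×6! = [11!/(6!(5)!)]×6! = 11!/(5)! = P(11,6) = 332,640.

Answer: P(11,6)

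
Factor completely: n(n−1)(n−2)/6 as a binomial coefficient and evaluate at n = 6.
C(n,3); C(6,3) = 20
n(n−1)(n−2)/6 = n!/(3!(n−3)!) = C(n,3). At n = 6: C(6,3) = 20.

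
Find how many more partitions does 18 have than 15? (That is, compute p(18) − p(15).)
209
Pentagonal recurrence p(n) = p(n−1) + p(n−2) − p(n−5) − p(n−7) + …: p(18) = p(17) + p(16) − p(13) − p(11) + p(6) + p(3) = 297 + 231 − 101 − 56 + 11 + 3 = 385.
p(15) = p(14) + p(13) − p(10) − p(8) + p(3) + p(0) = 135 + 101 − 42 − 22 + 3 + 1 = 176.
Difference = 385 − 176 = 209.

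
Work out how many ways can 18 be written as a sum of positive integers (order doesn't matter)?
385
Pentagonal recurrence p(n) = p(n−1) + p(n−2) − p(n−5) − p(n−7) + …: p(18) = p(17) + p(16) − p(13) − p(11) + p(6) + p(3) = 297 + 231 − 101 − 56 + 11 + 3 = 385.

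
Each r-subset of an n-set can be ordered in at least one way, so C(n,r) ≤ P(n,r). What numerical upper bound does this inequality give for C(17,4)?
P(17,4) = 17·16·15·14 = 57,120, so C(17,4) ≤ 57,120. (The bound is loose by a factor of 4! = 24: C(17,4) = 57,120/24 = 2,380.)
Final answer: 57,120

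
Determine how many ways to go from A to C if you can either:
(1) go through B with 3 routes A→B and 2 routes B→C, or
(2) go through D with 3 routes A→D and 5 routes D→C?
21

Explanation: Route via B: 3×2=6. Route via D: 3×5=15. Total: 21.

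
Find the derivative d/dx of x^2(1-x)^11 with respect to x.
2x^1(1-x)^11 - 11x^2(1-x)^10

Product rule: 2x^{1}(1-x)^{11} + x^2·(-11)(1-x)^{10}.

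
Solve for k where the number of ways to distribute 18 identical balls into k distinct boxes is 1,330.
Stars and bars: the count is C(18+k−1, k−1), increasing in k. k=2: C(19,1) = 19, k=3: C(20,2) = 190, k=4: C(21,3) = 1,330 ✓. So k = 4.

Answer: 4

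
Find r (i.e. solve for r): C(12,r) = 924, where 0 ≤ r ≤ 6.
6

Explanation: C(12,r) is increasing for 0 ≤ r ≤ 6. Stepping up (C(12,r+1) = C(12,r)·(12−r)/(r+1)): C(12,1) = 12, C(12,2) = 66, C(12,3) = 220, C(12,4) = 495, C(12,5) = 792, C(12,6) = 924 ✓. So r = 6.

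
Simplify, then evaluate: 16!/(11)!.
524,160

Solution: This equals 16×15×...×12 = 524,160.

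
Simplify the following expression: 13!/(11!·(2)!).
78
This is C(13,11) = 78.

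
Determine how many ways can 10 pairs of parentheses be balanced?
16,796

Explanation: Using the Catalan number formula: C_n = C(2n, n) / (n+1)
C_10 = C(20, 10) / (10+1)
     = 184756 / 11
     = 16,796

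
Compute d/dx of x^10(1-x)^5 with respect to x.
10x^9(1-x)^5 - 5x^10(1-x)^4

Reasoning: Product rule: 10x^{9}(1-x)^{5} + x^10·(-5)(1-x)^{4}.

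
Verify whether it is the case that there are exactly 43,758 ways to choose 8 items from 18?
C(18,8) = 43,758.

Answer: True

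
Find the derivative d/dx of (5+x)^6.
6(5+x)^5

Working:
Using the power rule: d/dx (5+x)^6 = 6(5+x)^{5}.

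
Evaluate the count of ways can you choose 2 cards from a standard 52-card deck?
1,326

Explanation: C(52,2) = 1,326.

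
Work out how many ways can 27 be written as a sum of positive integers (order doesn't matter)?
3,010

Pentagonal recurrence p(n) = p(n−1) + p(n−2) − p(n−5) − p(n−7) + …: p(27) = p(26) + p(25) − p(22) − p(20) + p(15) + p(12) − p(5) − p(1) = 2,436 + 1,958 − 1,002 − 627 + 176 + 77 − 7 − 1 = 3,010.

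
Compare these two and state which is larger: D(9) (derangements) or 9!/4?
D(9)

Solution: D(9) = (9-1)·[D(8) + D(7)] = 8·[14,833 + 1,854] = 133,496; 9!/4 = 362,880/4 = 90,720.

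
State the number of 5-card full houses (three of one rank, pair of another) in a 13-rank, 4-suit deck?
3,744

Explanation: Triple rank: 13. Triple suits: C(4,3)=4. Pair rank: 12. Pair suits: C(4,2)=6. Total: 3,744.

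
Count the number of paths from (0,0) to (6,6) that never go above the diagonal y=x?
132

Reasoning: Counted by the Catalan number C_6: C_6 = C(12,6)/(6+1) = 924/7 = 132.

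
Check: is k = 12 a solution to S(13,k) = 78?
Yes

Explanation: S(13,12) = 12·S(12,12) + S(12,11) = 12·1 + 66 = 78, which equals 78.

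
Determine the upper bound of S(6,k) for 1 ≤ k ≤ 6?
90
Row S(6,k) for k = 1..6 (via S(n,k) = k·S(n−1,k) + S(n−1,k−1)): 1, 31, 90, 65, 15, 1. The row is unimodal; maximum at k = 3: 90.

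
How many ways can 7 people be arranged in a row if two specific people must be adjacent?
1,440

Solution: Treat pair as unit: (7-1)! arrangements × 2 internal orders = 1,440.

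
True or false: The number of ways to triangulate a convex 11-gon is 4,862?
True

Working:
Triangulations of a convex 11-gon are counted by the Catalan number C_9: C_9 = C(18,9)/(9+1) = 48,620/10 = 4,862.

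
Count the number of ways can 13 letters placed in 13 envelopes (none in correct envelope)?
2,290,792,932

Using D(n) = (n-1)[D(n-1) + D(n-2)]:
D(13) = (13-1) × [D(12) + D(11)]
      = 12 × [176214841 + 14684570]
      = 12 × 190899411
      = 2,290,792,932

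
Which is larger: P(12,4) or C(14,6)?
P(12,4)

Solution: P(12,4)=11,880, C(14,6)=3,003.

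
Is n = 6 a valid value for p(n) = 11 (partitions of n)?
Yes

Solution: Pentagonal recurrence p(n) = p(n−1) + p(n−2) − p(n−5) − p(n−7) + …: p(6) = p(5) + p(4) − p(1) = 7 + 5 − 1 = 11, which equals 11.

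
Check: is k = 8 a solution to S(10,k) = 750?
Yes

Reasoning: S(10,8) = 8·S(9,8) + S(9,7) = 8·36 + 462 = 750, which equals 750.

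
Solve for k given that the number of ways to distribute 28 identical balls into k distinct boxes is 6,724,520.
8

Stars and bars: the count is C(28+k−1, k−1), increasing in k. k=6: C(33,5) = 237,336, k=7: C(34,6) = 1,344,904, k=8: C(35,7) = 6,724,520 ✓. So k = 8.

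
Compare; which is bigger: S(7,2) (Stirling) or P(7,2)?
S(7,2)
S(7,2) = 2·S(6,2) + S(6,1) = 2·31 + 1 = 63; P(7,2) = 42.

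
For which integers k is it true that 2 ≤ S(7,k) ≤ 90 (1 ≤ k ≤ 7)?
2, 6

Working:
S(7,1)=1; S(7,2)=63; S(7,3)=301; S(7,4)=350; S(7,5)=140; S(7,6)=21; S(7,7)=1. So valid k = 2, 6.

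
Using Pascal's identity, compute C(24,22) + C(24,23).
C(24,22) + C(24,23) = C(25,23) = 300.
Final answer: 300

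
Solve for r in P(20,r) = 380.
2

P(20,r) = 20·19·…·(20−r+1), a product of r factors. Multiplying down from 20: 20 = 20; 20·19 = 380 ✓ (2 factors). So r = 2.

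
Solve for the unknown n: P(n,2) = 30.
6

P(n,2) = n(n−1) is increasing in n; n(n−1) ≈ (n−0.5)^2 = 30 gives n ≈ 6.0. Check: P(4,2) = 12, P(5,2) = 20, P(6,2) = 30 ✓. So n = 6.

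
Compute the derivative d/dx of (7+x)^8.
8(7+x)^7
Using the power rule: d/dx (7+x)^8 = 8(7+x)^{7}.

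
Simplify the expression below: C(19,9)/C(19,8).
11/9

Solution: C(n,k+1)/C(n,k) = (n−k)/(k+1). Here (19−8)/(8+1) = 11/9 = 11/9.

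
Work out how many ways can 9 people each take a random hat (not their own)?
Using D(n) = (n-1)[D(n-1) + D(n-2)]:
D(9) = (9-1) × [D(8) + D(7)]
      = 8 × [14833 + 1854]
      = 8 × 16687
      = 133,496
Final answer: 133,496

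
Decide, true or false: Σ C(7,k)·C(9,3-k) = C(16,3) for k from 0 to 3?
True

Working:
Vandermonde's identity gives C(16,3) = 560; RHS C(16,3) = 560.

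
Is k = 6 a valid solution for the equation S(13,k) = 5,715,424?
No

Reasoning: S(13,6) = 6·S(12,6) + S(12,5) = 6·1,323,652 + 1,379,400 = 9,321,312, which does not equal 5,715,424.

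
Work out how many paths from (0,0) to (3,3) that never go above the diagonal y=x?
5

Solution: Counted by the Catalan number C_3: C_3 = C(6,3)/(3+1) = 20/4 = 5.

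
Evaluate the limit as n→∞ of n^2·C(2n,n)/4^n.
∞
C(2n,n) ~ 4^n/√(πn), so n^2·C(2n,n)/4^n ~ n^(2 − 1/2)/√π → ∞.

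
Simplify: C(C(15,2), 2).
5,460

Reasoning: C(15,2) = 105, then C(105, 2) = 5,460.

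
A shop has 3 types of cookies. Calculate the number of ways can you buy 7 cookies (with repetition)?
36

Stars and bars: C(7+3-1, 7) = C(9, 7) = 36.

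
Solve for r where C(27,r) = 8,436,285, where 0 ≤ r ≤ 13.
C(27,r) is increasing for 0 ≤ r ≤ 13. Stepping up (C(27,r+1) = C(27,r)·(27−r)/(r+1)): C(27,1) = 27, C(27,2) = 351, C(27,3) = 2,925, C(27,4) = 17,550, C(27,5) = 80,730, C(27,6) = 296,010, C(27,7) = 888,030, C(27,8) = 2,220,075, C(27,9) = 4,686,825, C(27,10) = 8,436,285 ✓. So r = 10.

Answer: 10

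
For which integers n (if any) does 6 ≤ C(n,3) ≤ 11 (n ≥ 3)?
C(4,3)=4; C(5,3)=10; C(6,3)=20. So valid n = 5.
Final answer: 5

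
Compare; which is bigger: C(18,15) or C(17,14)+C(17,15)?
By Pascal's identity: C(18,15) = C(17,14)+C(17,15) = 816. Equal.
Final answer: Equal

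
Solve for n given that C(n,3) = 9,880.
C(n,3) = n(n−1)(n−2)/3! is increasing in n, and n(n−1)(n−2) = 3!·9,880 = 59,280 ≈ (n−1)^3 gives n ≈ 40.0. Check: C(38,3) = 8,436, C(39,3) = 9,139, C(40,3) = 9,880 ✓. So n = 40.
Final answer: 40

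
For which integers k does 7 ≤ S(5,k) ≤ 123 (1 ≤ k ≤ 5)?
2, 3, 4

Explanation: S(5,1)=1; S(5,2)=15; S(5,3)=25; S(5,4)=10; S(5,5)=1. So valid k = 2, 3, 4.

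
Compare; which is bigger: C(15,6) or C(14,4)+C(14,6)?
C(15,6)=5,005; C(14,4)+C(14,6)=1,001+3,003=4,004.

Answer: C(15,6)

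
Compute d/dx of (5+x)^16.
Using the power rule: d/dx (5+x)^16 = 16(5+x)^{15}.

Answer: 16(5+x)^15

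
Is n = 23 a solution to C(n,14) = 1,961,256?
No

Working:
C(23,14) = 23·22·21·20·19·18·17·16·15·14·13·12·11·10/14! = 71,241,227,785,728,000/87,178,291,200 = 817,190, which does not equal 1,961,256.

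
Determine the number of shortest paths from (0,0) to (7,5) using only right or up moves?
792

Choose 7 rights from 12 moves: C(12,7) = 792.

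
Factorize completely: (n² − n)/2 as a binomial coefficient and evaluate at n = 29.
C(n,2); C(29,2) = 406

(n² − n)/2 = n(n−1)/2 = C(n,2). At n = 29: C(29,2) = 406.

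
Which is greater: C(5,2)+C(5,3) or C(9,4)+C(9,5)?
C(9,4)+C(9,5)
First=20, Second=252.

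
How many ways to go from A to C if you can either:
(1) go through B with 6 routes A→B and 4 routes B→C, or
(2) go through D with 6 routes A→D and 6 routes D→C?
60
Route via B: 6×4=24. Route via D: 6×6=36. Total: 60.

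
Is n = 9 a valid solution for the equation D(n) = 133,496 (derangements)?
D(9) = (9-1)·[D(8) + D(7)] = 8·[14,833 + 1,854] = 133,496, which equals 133,496.

Answer: Yes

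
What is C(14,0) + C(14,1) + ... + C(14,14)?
Sum of binomial coefficients = 2^14 = 16,384.
Final answer: 16,384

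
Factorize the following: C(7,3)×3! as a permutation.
P(7,3)

Solution: C(7,3)×3! = [7!/(3!(4)!)]×3! = 7!/(4)! = P(7,3) = 210.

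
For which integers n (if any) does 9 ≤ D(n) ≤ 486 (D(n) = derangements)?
4, 5, 6

Reasoning: Using D(n) = (n−1)[D(n−1) + D(n−2)] with D(1)=0, D(2)=1: D(3)=2; D(4)=9; D(5)=44; D(6)=265; D(7)=1,854. So valid n = 4, 5, 6.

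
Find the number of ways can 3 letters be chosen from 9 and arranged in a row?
504

P(9,3) = 9!/(9-3)! = 504.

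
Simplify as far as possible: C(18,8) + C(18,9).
92,378

Solution: By Pascal's identity: C(19,9) = 92,378.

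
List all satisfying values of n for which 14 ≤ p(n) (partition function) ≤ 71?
7, 8, 9, 10, 11

Solution: Tabulating p(n) via p(n) = p(n−1) + p(n−2) − p(n−5) − p(n−7) + …: p(6)=11; p(7)=15; p(8)=22; p(9)=30; p(10)=42; p(11)=56; p(12)=77. So valid n = 7, 8, 9, 10, 11.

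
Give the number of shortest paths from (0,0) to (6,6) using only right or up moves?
924

Working:
Choose 6 rights from 12 moves: C(12,6) = 924.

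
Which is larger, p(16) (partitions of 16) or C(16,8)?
C(16,8)

Working:
Pentagonal recurrence p(n) = p(n−1) + p(n−2) − p(n−5) − p(n−7) + …: p(16) = p(15) + p(14) − p(11) − p(9) + p(4) + p(1) = 176 + 135 − 56 − 30 + 5 + 1 = 231; C(16,8) = 12,870.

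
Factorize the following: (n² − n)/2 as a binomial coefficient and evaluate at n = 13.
C(n,2); C(13,2) = 78

Reasoning: (n² − n)/2 = n(n−1)/2 = C(n,2). At n = 13: C(13,2) = 78.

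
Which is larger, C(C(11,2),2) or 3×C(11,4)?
C(C(11,2),2)

Working:
C(C(11,2),2)=1,485, 3×C(11,4)=990.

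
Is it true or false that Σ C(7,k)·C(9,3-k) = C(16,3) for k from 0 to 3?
True

Reasoning: Vandermonde's identity gives C(16,3) = 560; RHS C(16,3) = 560.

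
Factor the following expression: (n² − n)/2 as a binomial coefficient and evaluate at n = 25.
(n² − n)/2 = n(n−1)/2 = C(n,2). At n = 25: C(25,2) = 300.

Answer: C(n,2); C(25,2) = 300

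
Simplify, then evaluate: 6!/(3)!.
120

Reasoning: This equals 6×5×4 = 120.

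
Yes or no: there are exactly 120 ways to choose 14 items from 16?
Yes

C(16,14) = 120.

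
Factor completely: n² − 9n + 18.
(n − 3)(n − 6)

Reasoning: Seek roots whose sum is 9 and product is 18: (3, 6). So n² − 9n + 18 = (n − 3)(n − 6).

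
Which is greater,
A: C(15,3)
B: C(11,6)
B

Explanation: A=C(15,3)=455, B=C(11,6)=462.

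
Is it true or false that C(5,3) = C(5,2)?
Symmetry C(n,k) = C(n,n-k): C(5,3) = 10 and C(5,2) = 10. Both sides agree, so the statement holds.

Answer: True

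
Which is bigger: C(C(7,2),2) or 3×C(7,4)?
C(C(7,2),2)
C(C(7,2),2)=210, 3×C(7,4)=105.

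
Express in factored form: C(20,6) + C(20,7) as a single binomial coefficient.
C(21,7)
By Pascal's identity: C(20,6) + C(20,7) = C(21,7) = 116,280.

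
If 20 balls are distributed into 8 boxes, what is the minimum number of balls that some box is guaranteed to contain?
3

Pigeonhole: ⌈20/8⌉ = 3.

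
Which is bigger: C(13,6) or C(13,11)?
C(13,6)
C(13,6)=1,716, C(13,11)=78.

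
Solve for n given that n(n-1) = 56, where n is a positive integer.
8

Reasoning: n² − n − 56 = 0, so n = (1 ± √(1 + 4·56))/2 = (1 ± √225)/2 = (1 ± 15)/2, i.e. n = 8 or n = -7. Taking the positive root, n = 8 (check: 8×7 = 56).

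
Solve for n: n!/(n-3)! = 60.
n!/(n-3)! = n×(n-1)×(n-2), a product of 3 consecutive integers ≈ (n−1)^3. 60^(1/3) + 1 ≈ 4.9; check n = 5: 5×4×3 = 60 ✓. So n = 5.

Answer: 5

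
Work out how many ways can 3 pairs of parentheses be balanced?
5

Explanation: Using the Catalan number formula: C_n = C(2n, n) / (n+1)
C_3 = C(6, 3) / (3+1)
     = 20 / 4
     = 5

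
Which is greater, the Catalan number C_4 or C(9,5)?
C(9,5)
C_4 = C(8,4)/(4+1) = 70/5 = 14; C(9,5) = 126.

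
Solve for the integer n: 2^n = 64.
6

Working:
2^6 = 64, so n = 6.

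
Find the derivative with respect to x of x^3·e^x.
(3x^2 + x^3)e^x

Explanation: Product rule: d/dx[x^3]·e^x + x^3·d/dx[e^x] = 3x^{2}e^x + x^3e^x.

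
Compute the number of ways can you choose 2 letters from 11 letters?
55

Explanation: C(11,2) = 11! / (2! × (11-2)!)
         = 11! / (2! × 9!)
         = 55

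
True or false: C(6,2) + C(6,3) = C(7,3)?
True

Pascal's identity C(n,k) + C(n,k+1) = C(n+1,k+1): 15 + 20 = 35 = C(7,3).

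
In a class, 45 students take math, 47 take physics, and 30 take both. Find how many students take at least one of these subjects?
|A∪B| = |A|+|B|-|A∩B| = 45+47-30 = 62.

Answer: 62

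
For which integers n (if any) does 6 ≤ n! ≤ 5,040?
3, 4, 5, 6, 7

n! is strictly increasing; 3! = 6 and 7! = 5,040, so valid n = 3, 4, 5, 6, 7.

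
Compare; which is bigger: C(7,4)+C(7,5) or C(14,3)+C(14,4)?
C(14,3)+C(14,4)

First=56, Second=1,365.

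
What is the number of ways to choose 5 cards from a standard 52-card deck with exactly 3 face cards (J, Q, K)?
12 face cards and 40 non-face cards: C(12,3) × C(40,2) = 220 × 780 = 171,600.
Final answer: 171,600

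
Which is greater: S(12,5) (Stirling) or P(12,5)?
S(12,5)

Working:
S(12,5) = 5·S(11,5) + S(11,4) = 5·246,730 + 145,750 = 1,379,400; P(12,5) = 95,040.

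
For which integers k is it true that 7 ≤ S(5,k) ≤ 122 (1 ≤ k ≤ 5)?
2, 3, 4

Solution: S(5,1)=1; S(5,2)=15; S(5,3)=25; S(5,4)=10; S(5,5)=1. So valid k = 2, 3, 4.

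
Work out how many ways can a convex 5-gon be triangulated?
Using the Catalan number formula: C_n = C(2n, n) / (n+1)
C_3 = C(6, 3) / (3+1)
     = 20 / 4
     = 5
Final answer: 5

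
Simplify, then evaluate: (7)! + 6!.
5,760

Working:
(7)! + 6! = (7)·6! + 6! = (7+1)·6! = 8·6! = 5,760.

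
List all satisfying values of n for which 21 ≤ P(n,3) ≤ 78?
4, 5

Working:
P(3,3)=6; P(4,3)=24; P(5,3)=60; P(6,3)=120. So valid n = 4, 5.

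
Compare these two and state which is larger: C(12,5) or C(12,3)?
C(12,5)=792, C(12,3)=220.

Answer: C(12,5)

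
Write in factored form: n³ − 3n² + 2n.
n(n − 1)(n − 2)

Reasoning: n³ − 3n² + 2n = n(n² − 3n + 2) = n(n − 1)(n − 2).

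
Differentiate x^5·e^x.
(5x^4 + x^5)e^x

Reasoning: Product rule: d/dx[x^5]·e^x + x^5·d/dx[e^x] = 5x^{4}e^x + x^5e^x.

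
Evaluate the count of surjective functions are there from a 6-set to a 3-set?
Onto functions = 3! × S(6,3)
First compute S(6,3) via recurrence:
Using the Stirling recurrence: S(n,k) = k·S(n-1,k) + S(n-1,k-1)
S(6,3) = 3·S(5,3) + S(5,2)
         = 3·25 + 15
         = 75 + 15
         = 90
Then: 6 × 90 = 540
Final answer: 540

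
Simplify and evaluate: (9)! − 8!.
322,560

Reasoning: (9)! − 8! = (9)·8! − 8! = (9−1)·8! = 8·8! = 322,560.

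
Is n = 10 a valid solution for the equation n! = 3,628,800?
Yes
10! = 10·9! = 10·362,880 = 3,628,800, which equals 3,628,800.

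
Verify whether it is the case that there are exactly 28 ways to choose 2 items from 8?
True

Working:
C(8,2) = 28.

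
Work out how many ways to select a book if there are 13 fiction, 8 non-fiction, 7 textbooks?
By the addition principle: 13 + 8 + 7 = 28.
Final answer: 28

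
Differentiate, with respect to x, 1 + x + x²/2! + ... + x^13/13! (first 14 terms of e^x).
Differentiating term by term gives the first 13 terms of e^x.
Final answer: 1 + x + x²/2! + ... + x^12/12!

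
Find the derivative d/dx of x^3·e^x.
Product rule: d/dx[x^3]·e^x + x^3·d/dx[e^x] = 3x^{2}e^x + x^3e^x.

Answer: (3x^2 + x^3)e^x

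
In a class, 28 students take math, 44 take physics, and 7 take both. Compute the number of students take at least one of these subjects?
|A∪B| = |A|+|B|-|A∩B| = 28+44-7 = 65.
Final answer: 65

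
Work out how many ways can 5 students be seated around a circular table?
24

Working:
Circular arrangements: (5-1)! = 24.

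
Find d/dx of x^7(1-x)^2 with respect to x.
7x^6(1-x)^2 - 2x^7(1-x)^1

Reasoning: Product rule: 7x^{6}(1-x)^{2} + x^7·(-2)(1-x)^{1}.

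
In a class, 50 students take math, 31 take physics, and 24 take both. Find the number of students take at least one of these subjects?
57

|A∪B| = |A|+|B|-|A∩B| = 50+31-24 = 57.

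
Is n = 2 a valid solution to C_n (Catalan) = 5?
No

Reasoning: C_2 = C(4,2)/(2+1) = 6/3 = 2, which does not equal 5.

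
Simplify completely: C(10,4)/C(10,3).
7/4

Working:
C(n,k+1)/C(n,k) = (n−k)/(k+1). Here (10−3)/(3+1) = 7/4 = 7/4.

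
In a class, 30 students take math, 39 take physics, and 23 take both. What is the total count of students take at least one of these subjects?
46

Solution: |A∪B| = |A|+|B|-|A∩B| = 30+39-23 = 46.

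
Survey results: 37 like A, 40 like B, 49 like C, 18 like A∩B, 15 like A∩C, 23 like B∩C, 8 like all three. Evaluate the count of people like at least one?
78

Explanation: |A∪B∪C| = 37+40+49-18-15-23+8 = 78.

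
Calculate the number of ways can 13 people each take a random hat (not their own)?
Using D(n) = (n-1)[D(n-1) + D(n-2)]:
D(13) = (13-1) × [D(12) + D(11)]
      = 12 × [176214841 + 14684570]
      = 12 × 190899411
      = 2,290,792,932
Final answer: 2,290,792,932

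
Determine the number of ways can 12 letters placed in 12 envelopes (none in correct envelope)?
176,214,841

Reasoning: Using D(n) = (n-1)[D(n-1) + D(n-2)]:
D(12) = (12-1) × [D(11) + D(10)]
      = 11 × [14684570 + 1334961]
      = 11 × 16019531
      = 176,214,841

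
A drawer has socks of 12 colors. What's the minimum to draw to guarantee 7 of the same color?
73

Working:
Worst case: 6 of each = 72. One more: 73.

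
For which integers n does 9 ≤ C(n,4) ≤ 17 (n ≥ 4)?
6

Working:
C(5,4)=5; C(6,4)=15; C(7,4)=35. So valid n = 6.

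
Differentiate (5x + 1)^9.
45(5x + 1)^8

Chain rule: 9(5x+1)^{8} × 5 = 45(5x+1)^{8}.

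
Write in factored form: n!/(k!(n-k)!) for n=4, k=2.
This is the binomial coefficient C(4,2) = 6.

Answer: C(4,2) = 6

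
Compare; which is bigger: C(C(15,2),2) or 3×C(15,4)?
C(C(15,2),2)=5,460, 3×C(15,4)=4,095.
Final answer: C(C(15,2),2)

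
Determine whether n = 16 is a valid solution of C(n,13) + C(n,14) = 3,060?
C(16,13) + C(16,14) = 560 + 120 = 680, which does not equal 3,060.
Final answer: No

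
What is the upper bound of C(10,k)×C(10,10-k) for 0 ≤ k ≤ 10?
63,504

Solution: C(10,k)·C(10,10-k) = C(10,k)², maximised at the centre k = 5: C(10,5)² = 63,504.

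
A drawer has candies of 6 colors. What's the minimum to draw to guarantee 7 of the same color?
37

Solution: Worst case: 6 of each = 36. One more: 37.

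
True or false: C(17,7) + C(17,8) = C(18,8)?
Pascal's identity C(n,k) + C(n,k+1) = C(n+1,k+1): 19,448 + 24,310 = 43,758 = C(18,8).

Answer: True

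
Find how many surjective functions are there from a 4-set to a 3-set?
36

Working:
Onto functions = 3! × S(4,3)
First compute S(4,3) via recurrence:
Using the Stirling recurrence: S(n,k) = k·S(n-1,k) + S(n-1,k-1)
S(4,3) = 3·S(3,3) + S(3,2)
         = 3·1 + 3
         = 3 + 3
         = 6
Then: 6 × 6 = 36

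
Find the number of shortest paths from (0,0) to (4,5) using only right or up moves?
126

Choose 4 rights from 9 moves: C(9,4) = 126.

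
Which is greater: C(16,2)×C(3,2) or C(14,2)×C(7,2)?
C(14,2)×C(7,2)

Solution: C(16,2)×C(3,2)=360, C(14,2)×C(7,2)=1,911.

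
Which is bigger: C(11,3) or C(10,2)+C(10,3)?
By Pascal's identity: C(11,3) = C(10,2)+C(10,3) = 165. Equal.
Final answer: Equal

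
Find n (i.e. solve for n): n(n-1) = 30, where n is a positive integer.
6

n² − n − 30 = 0, so n = (1 ± √(1 + 4·30))/2 = (1 ± √121)/2 = (1 ± 11)/2, i.e. n = 6 or n = -5. Taking the positive root, n = 6 (check: 6×5 = 30).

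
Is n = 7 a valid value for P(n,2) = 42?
Yes

Explanation: P(7,2) = 7·6 = 42, which equals 42.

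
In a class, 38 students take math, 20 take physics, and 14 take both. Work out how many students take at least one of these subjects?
44
|A∪B| = |A|+|B|-|A∩B| = 38+20-14 = 44.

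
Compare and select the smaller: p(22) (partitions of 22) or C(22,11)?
p(22)
Pentagonal recurrence p(n) = p(n−1) + p(n−2) − p(n−5) − p(n−7) + …: p(22) = p(21) + p(20) − p(17) − p(15) + p(10) + p(7) − p(0) = 792 + 627 − 297 − 176 + 42 + 15 − 1 = 1,002; C(22,11) = 705,432.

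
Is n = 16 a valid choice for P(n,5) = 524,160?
Yes
P(16,5) = 16·15·14·13·12 = 524,160, which equals 524,160.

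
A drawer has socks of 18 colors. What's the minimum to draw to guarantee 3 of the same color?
37

Solution: Worst case: 2 of each = 36. One more: 37.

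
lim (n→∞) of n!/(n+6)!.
n!/(n+6)! = 1/[(n+1)(n+2)···(n+6)] → 0 as n → ∞.

Answer: 0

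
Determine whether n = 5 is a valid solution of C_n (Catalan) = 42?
Yes

C_5 = C(10,5)/(5+1) = 252/6 = 42, which equals 42.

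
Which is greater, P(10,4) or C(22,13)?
C(22,13)
P(10,4)=5,040, C(22,13)=497,420.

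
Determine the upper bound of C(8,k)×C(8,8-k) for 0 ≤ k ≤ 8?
C(8,k)·C(8,8-k) = C(8,k)², maximised at the centre k = 4: C(8,4)² = 4,900.
Final answer: 4,900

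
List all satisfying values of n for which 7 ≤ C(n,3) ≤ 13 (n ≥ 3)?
5

Solution: C(4,3)=4; C(5,3)=10; C(6,3)=20. So valid n = 5.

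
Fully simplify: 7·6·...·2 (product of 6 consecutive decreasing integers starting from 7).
This is P(7,6) = 7!/(1)! = 5,040.
Final answer: 5,040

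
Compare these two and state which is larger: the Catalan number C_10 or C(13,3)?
C_10

Solution: C_10 = C(20,10)/(10+1) = 184,756/11 = 16,796; C(13,3) = 286.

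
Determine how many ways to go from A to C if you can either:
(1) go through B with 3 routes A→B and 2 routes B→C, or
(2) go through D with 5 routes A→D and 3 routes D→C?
21

Solution: Route via B: 3×2=6. Route via D: 5×3=15. Total: 21.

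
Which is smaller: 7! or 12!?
7!

Explanation: 7!=5,040, 12!=479,001,600. 12! > 7!.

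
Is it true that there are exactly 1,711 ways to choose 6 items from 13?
C(13,6) = 1,716 ≠ 1711.
Final answer: False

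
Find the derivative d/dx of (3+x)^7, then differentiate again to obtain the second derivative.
First derivative: 7(3+x)^{6}. Second derivative: 7·6·(3+x)^{5} = 42(3+x)^{5}.

Answer: 42(3+x)^5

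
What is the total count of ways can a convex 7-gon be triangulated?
42

Reasoning: Using the Catalan number formula: C_n = C(2n, n) / (n+1)
C_5 = C(10, 5) / (5+1)
     = 252 / 6
     = 42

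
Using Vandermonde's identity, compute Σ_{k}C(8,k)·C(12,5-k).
15,504

Reasoning: = C(8+12,5) = C(20,5) = 15,504.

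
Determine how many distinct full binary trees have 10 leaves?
4,862

Working:
Using the Catalan number formula: C_n = C(2n, n) / (n+1)
C_9 = C(18, 9) / (9+1)
     = 48620 / 10
     = 4,862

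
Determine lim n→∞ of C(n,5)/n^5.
1/120
C(n,5) ≈ n^5/5! for large n. Limit = 1/5! = 1/120.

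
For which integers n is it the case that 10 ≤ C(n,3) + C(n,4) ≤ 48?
5, 6

C(4,3)+C(4,4)=5; C(5,3)+C(5,4)=15; C(6,3)+C(6,4)=35; C(7,3)+C(7,4)=70. So valid n = 5, 6.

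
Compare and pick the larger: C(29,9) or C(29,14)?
C(29,14)

Solution: C(29,9)=10,015,005, C(29,14)=77,558,760.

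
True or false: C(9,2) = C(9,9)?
False

Solution: C(9,2) = 36 but C(9,9) = 1; symmetry gives C(9,2) = C(9,7), not C(9,9).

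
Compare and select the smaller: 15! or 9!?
15!=1,307,674,368,000, 9!=362,880. 15! > 9!.

Answer: 9!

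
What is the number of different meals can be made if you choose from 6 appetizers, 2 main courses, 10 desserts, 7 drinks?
840

Solution: By the multiplication principle: 6 × 2 × 10 × 7 = 840.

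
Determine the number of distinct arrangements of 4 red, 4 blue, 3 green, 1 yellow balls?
138,600

Explanation: Multinomial: 12!/(4! × 4! × 3! × 1!) = 138,600.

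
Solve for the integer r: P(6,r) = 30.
P(6,r) = 6·5·…·(6−r+1), a product of r factors. Multiplying down from 6: 6 = 6; 6·5 = 30 ✓ (2 factors). So r = 2.
Final answer: 2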